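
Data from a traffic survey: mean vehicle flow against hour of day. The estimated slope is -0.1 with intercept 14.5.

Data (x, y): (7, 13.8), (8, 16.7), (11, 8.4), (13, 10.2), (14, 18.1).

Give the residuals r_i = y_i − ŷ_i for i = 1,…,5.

x=7: ŷ = 14.5 − 0.1·7 = 13.8; r = 13.8 − 13.8 = 0
x=8: ŷ = 14.5 − 0.1·8 = 13.7; r = 16.7 − 13.7 = 3
x=11: ŷ = 14.5 − 0.1·11 = 13.4; r = 8.4 − 13.4 = -5
x=13: ŷ = 14.5 − 0.1·13 = 13.2; r = 10.2 − 13.2 = -3
x=14: ŷ = 14.5 − 0.1·14 = 13.1; r = 18.1 − 13.1 = 5

0, 3, -5, -3, 5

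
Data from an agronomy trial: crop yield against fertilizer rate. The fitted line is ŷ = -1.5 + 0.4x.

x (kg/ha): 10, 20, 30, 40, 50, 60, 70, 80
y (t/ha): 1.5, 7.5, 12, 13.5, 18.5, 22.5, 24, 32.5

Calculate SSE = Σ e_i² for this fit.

SSE = 15.5

x=10: ŷ = -1.5 + 0.4·10 = 2.5; e = 1.5 − 2.5 = -1
x=20: ŷ = -1.5 + 0.4·20 = 6.5; e = 7.5 − 6.5 = 1
x=30: ŷ = -1.5 + 0.4·30 = 10.5; e = 12 − 10.5 = 1.5
x=40: ŷ = -1.5 + 0.4·40 = 14.5; e = 13.5 − 14.5 = -1
x=50: ŷ = -1.5 + 0.4·50 = 18.5; e = 18.5 − 18.5 = 0
x=60: ŷ = -1.5 + 0.4·60 = 22.5; e = 22.5 − 22.5 = 0
x=70: ŷ = -1.5 + 0.4·70 = 26.5; e = 24 − 26.5 = -2.5
x=80: ŷ = -1.5 + 0.4·80 = 30.5; e = 32.5 − 30.5 = 2
SSE = 1 + 1 + 2.25 + 1 + 0 + 0 + 6.25 + 4 = 15.5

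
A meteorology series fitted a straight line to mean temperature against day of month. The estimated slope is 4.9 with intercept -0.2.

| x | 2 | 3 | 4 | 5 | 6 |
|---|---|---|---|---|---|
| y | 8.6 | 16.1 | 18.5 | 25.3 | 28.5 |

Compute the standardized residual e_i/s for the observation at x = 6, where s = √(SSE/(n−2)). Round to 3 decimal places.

-0.501

x=2: ŷ = -0.2 + 4.9·2 = 9.6; e = 8.6 − 9.6 = -1
x=3: ŷ = -0.2 + 4.9·3 = 14.5; e = 16.1 − 14.5 = 1.6
x=4: ŷ = -0.2 + 4.9·4 = 19.4; e = 18.5 − 19.4 = -0.9
x=5: ŷ = -0.2 + 4.9·5 = 24.3; e = 25.3 − 24.3 = 1
x=6: ŷ = -0.2 + 4.9·6 = 29.2; e = 28.5 − 29.2 = -0.7
SSE = 1 + 2.56 + 0.81 + 1 + 0.49 = 5.86
s = √(5.86/3) = 1.39762
e/s = -0.7 / 1.39762 = -0.501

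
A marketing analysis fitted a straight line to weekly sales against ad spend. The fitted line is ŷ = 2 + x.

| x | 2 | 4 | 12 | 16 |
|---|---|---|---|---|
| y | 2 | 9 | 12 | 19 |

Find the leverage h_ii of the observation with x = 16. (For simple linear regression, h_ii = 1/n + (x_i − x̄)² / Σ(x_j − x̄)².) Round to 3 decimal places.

h = 0.679

x̄ = (2 + 4 + 12 + 16)/4 = 8.5
Σ(x − x̄)² = 42.25 + 20.25 + 12.25 + 56.25 = 131
h = 1/4 + (7.5)²/131 = 0.25 + 0.429389 = 0.679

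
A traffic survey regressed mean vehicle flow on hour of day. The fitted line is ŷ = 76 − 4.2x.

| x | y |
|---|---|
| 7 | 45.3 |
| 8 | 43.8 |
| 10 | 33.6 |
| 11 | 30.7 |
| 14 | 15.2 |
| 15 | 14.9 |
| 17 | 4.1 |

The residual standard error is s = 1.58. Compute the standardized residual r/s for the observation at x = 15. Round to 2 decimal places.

1.20

ŷ = 76 − 4.2·15 = 13
r = 14.9 − 13 = 1.9
r/s = 1.9 / 1.58 = 1.20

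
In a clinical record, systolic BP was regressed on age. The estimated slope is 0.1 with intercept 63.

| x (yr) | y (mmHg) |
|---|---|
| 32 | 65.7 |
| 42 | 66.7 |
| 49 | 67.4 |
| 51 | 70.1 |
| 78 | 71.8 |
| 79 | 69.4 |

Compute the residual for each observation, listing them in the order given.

-0.5, -0.5, -0.5, 2, 1, -1.5

x=32: ŷ = 63 + 0.1·32 = 66.2; e = 65.7 − 66.2 = -0.5
x=42: ŷ = 63 + 0.1·42 = 67.2; e = 66.7 − 67.2 = -0.5
x=49: ŷ = 63 + 0.1·49 = 67.9; e = 67.4 − 67.9 = -0.5
x=51: ŷ = 63 + 0.1·51 = 68.1; e = 70.1 − 68.1 = 2
x=78: ŷ = 63 + 0.1·78 = 70.8; e = 71.8 − 70.8 = 1
x=79: ŷ = 63 + 0.1·79 = 70.9; e = 69.4 − 70.9 = -1.5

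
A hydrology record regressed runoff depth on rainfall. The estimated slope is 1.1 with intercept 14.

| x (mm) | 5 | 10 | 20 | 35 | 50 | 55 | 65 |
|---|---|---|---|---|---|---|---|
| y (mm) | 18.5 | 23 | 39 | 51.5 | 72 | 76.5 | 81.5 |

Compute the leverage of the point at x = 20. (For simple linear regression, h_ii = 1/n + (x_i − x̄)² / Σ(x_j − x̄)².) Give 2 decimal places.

x̄ = (5 + 10 + 20 + 35 + 50 + 55 + 65)/7 = 34.2857
Σ(x − x̄)² = 857.653 + 589.796 + 204.082 + 0.510204 + 246.939 + 429.082 + 943.367 = 3271.43
h = 1/7 + (-14.2857)²/3271.43 = 0.142857 + 0.062383 = 0.21

h = 0.21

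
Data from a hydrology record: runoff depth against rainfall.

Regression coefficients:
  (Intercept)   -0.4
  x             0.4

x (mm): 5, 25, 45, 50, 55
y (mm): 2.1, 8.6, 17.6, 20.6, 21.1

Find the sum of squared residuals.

SSE = 2.5

x=5: ŷ = -0.4 + 0.4·5 = 1.6; e = 2.1 − 1.6 = 0.5
x=25: ŷ = -0.4 + 0.4·25 = 9.6; e = 8.6 − 9.6 = -1
x=45: ŷ = -0.4 + 0.4·45 = 17.6; e = 17.6 − 17.6 = 0
x=50: ŷ = -0.4 + 0.4·50 = 19.6; e = 20.6 − 19.6 = 1
x=55: ŷ = -0.4 + 0.4·55 = 21.6; e = 21.1 − 21.6 = -0.5
SSE = 0.25 + 1 + 0 + 1 + 0.25 = 2.5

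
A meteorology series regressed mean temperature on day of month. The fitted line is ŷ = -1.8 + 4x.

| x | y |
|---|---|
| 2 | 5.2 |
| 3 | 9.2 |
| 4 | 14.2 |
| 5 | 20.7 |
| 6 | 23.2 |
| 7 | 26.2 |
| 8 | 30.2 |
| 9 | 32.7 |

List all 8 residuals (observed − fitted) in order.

-1, -1, 0, 2.5, 1, 0, 0, -1.5

x=2: ŷ = -1.8 + 4·2 = 6.2; e = 5.2 − 6.2 = -1
x=3: ŷ = -1.8 + 4·3 = 10.2; e = 9.2 − 10.2 = -1
x=4: ŷ = -1.8 + 4·4 = 14.2; e = 14.2 − 14.2 = 0
x=5: ŷ = -1.8 + 4·5 = 18.2; e = 20.7 − 18.2 = 2.5
x=6: ŷ = -1.8 + 4·6 = 22.2; e = 23.2 − 22.2 = 1
x=7: ŷ = -1.8 + 4·7 = 26.2; e = 26.2 − 26.2 = 0
x=8: ŷ = -1.8 + 4·8 = 30.2; e = 30.2 − 30.2 = 0
x=9: ŷ = -1.8 + 4·9 = 34.2; e = 32.7 − 34.2 = -1.5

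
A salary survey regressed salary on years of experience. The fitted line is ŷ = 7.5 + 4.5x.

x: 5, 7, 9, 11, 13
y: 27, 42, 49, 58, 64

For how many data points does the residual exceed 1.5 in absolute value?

x=5: ŷ = 7.5 + 4.5·5 = 30; r = 27 − 30 = -3
x=7: ŷ = 7.5 + 4.5·7 = 39; r = 42 − 39 = 3
x=9: ŷ = 7.5 + 4.5·9 = 48; r = 49 − 48 = 1
x=11: ŷ = 7.5 + 4.5·11 = 57; r = 58 − 57 = 1
x=13: ŷ = 7.5 + 4.5·13 = 66; r = 64 − 66 = -2
|r| > 1.5: x=5 (|r|=3), x=7 (|r|=3), x=13 (|r|=2) → 3

3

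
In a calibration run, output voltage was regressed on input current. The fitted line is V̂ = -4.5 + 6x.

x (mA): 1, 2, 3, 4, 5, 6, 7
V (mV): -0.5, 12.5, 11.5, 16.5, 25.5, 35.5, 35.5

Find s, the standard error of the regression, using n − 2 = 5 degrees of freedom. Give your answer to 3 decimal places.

x=1: V̂ = -4.5 + 6·1 = 1.5; e = -0.5 − 1.5 = -2
x=2: V̂ = -4.5 + 6·2 = 7.5; e = 12.5 − 7.5 = 5
x=3: V̂ = -4.5 + 6·3 = 13.5; e = 11.5 − 13.5 = -2
x=4: V̂ = -4.5 + 6·4 = 19.5; e = 16.5 − 19.5 = -3
x=5: V̂ = -4.5 + 6·5 = 25.5; e = 25.5 − 25.5 = 0
x=6: V̂ = -4.5 + 6·6 = 31.5; e = 35.5 − 31.5 = 4
x=7: V̂ = -4.5 + 6·7 = 37.5; e = 35.5 − 37.5 = -2
SSE = 4 + 25 + 4 + 9 + 0 + 16 + 4 = 62
s = √(62/5) = √12.4 ≈ 3.521

s = 3.521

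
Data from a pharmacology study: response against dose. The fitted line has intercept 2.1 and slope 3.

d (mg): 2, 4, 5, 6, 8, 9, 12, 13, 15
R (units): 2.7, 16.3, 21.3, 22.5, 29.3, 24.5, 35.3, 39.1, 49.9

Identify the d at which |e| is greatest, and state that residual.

d = 2, e = -5.4

d=2: R̂ = 2.1 + 3·2 = 8.1; e = 2.7 − 8.1 = -5.4
d=4: R̂ = 2.1 + 3·4 = 14.1; e = 16.3 − 14.1 = 2.2
d=5: R̂ = 2.1 + 3·5 = 17.1; e = 21.3 − 17.1 = 4.2
d=6: R̂ = 2.1 + 3·6 = 20.1; e = 22.5 − 20.1 = 2.4
d=8: R̂ = 2.1 + 3·8 = 26.1; e = 29.3 − 26.1 = 3.2
d=9: R̂ = 2.1 + 3·9 = 29.1; e = 24.5 − 29.1 = -4.6
d=12: R̂ = 2.1 + 3·12 = 38.1; e = 35.3 − 38.1 = -2.8
d=13: R̂ = 2.1 + 3·13 = 41.1; e = 39.1 − 41.1 = -2
d=15: R̂ = 2.1 + 3·15 = 47.1; e = 49.9 − 47.1 = 2.8
Largest |e| is 5.4 at d = 2, residual -5.4.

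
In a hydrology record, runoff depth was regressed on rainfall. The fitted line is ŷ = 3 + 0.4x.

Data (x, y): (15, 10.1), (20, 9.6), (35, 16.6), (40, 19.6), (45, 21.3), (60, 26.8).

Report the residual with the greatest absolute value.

e = -1.4

x=15: ŷ = 3 + 0.4·15 = 9; e = 10.1 − 9 = 1.1
x=20: ŷ = 3 + 0.4·20 = 11; e = 9.6 − 11 = -1.4
x=35: ŷ = 3 + 0.4·35 = 17; e = 16.6 − 17 = -0.4
x=40: ŷ = 3 + 0.4·40 = 19; e = 19.6 − 19 = 0.6
x=45: ŷ = 3 + 0.4·45 = 21; e = 21.3 − 21 = 0.3
x=60: ŷ = 3 + 0.4·60 = 27; e = 26.8 − 27 = -0.2
Largest |e| is 1.4 at x = 20, residual -1.4.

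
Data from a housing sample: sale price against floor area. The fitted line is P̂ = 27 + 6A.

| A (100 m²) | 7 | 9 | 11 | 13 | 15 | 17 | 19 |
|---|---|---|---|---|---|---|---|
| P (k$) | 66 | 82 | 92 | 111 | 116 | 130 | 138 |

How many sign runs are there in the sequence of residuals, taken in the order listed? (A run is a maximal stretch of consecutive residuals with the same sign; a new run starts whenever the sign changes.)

A=7: P̂ = 27 + 6·7 = 69; r = 66 − 69 = -3
A=9: P̂ = 27 + 6·9 = 81; r = 82 − 81 = 1
A=11: P̂ = 27 + 6·11 = 93; r = 92 − 93 = -1
A=13: P̂ = 27 + 6·13 = 105; r = 111 − 105 = 6
A=15: P̂ = 27 + 6·15 = 117; r = 116 − 117 = -1
A=17: P̂ = 27 + 6·17 = 129; r = 130 − 129 = 1
A=19: P̂ = 27 + 6·19 = 141; r = 138 − 141 = -3
Signs: − + − + − + −
Runs: −×1, +×1, −×1, +×1, −×1, +×1, −×1 → 7

7 runs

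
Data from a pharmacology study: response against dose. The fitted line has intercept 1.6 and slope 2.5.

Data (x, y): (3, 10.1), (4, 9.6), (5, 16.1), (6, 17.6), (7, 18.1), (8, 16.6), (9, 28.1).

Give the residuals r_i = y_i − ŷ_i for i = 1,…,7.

x=3: ŷ = 1.6 + 2.5·3 = 9.1; r = 10.1 − 9.1 = 1
x=4: ŷ = 1.6 + 2.5·4 = 11.6; r = 9.6 − 11.6 = -2
x=5: ŷ = 1.6 + 2.5·5 = 14.1; r = 16.1 − 14.1 = 2
x=6: ŷ = 1.6 + 2.5·6 = 16.6; r = 17.6 − 16.6 = 1
x=7: ŷ = 1.6 + 2.5·7 = 19.1; r = 18.1 − 19.1 = -1
x=8: ŷ = 1.6 + 2.5·8 = 21.6; r = 16.6 − 21.6 = -5
x=9: ŷ = 1.6 + 2.5·9 = 24.1; r = 28.1 − 24.1 = 4

1, -2, 2, 1, -1, -5, 4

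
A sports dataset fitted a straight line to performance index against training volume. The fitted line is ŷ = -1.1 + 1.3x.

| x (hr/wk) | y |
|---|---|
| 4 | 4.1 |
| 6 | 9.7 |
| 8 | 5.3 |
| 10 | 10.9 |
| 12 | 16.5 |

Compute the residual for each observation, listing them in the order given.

x=4: ŷ = -1.1 + 1.3·4 = 4.1; r = 4.1 − 4.1 = 0
x=6: ŷ = -1.1 + 1.3·6 = 6.7; r = 9.7 − 6.7 = 3
x=8: ŷ = -1.1 + 1.3·8 = 9.3; r = 5.3 − 9.3 = -4
x=10: ŷ = -1.1 + 1.3·10 = 11.9; r = 10.9 − 11.9 = -1
x=12: ŷ = -1.1 + 1.3·12 = 14.5; r = 16.5 − 14.5 = 2

0, 3, -4, -1, 2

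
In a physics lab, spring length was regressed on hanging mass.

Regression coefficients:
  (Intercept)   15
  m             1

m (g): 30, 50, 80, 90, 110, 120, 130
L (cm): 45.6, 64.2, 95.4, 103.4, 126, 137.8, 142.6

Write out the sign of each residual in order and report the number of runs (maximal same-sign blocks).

m=30: ŷ = 15 + 30 = 45; r = 45.6 − 45 = 0.6
m=50: ŷ = 15 + 50 = 65; r = 64.2 − 65 = -0.8
m=80: ŷ = 15 + 80 = 95; r = 95.4 − 95 = 0.4
m=90: ŷ = 15 + 90 = 105; r = 103.4 − 105 = -1.6
m=110: ŷ = 15 + 110 = 125; r = 126 − 125 = 1
m=120: ŷ = 15 + 120 = 135; r = 137.8 − 135 = 2.8
m=130: ŷ = 15 + 130 = 145; r = 142.6 − 145 = -2.4
Signs: + − + − + + −
Runs: +×1, −×1, +×1, −×1, +×2, −×1 → 6

6 runs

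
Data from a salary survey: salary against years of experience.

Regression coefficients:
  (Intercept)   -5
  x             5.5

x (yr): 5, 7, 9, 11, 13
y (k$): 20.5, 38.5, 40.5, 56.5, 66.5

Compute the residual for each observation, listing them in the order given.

-2, 5, -4, 1, 0

x=5: ŷ = -5 + 5.5·5 = 22.5; e = 20.5 − 22.5 = -2
x=7: ŷ = -5 + 5.5·7 = 33.5; e = 38.5 − 33.5 = 5
x=9: ŷ = -5 + 5.5·9 = 44.5; e = 40.5 − 44.5 = -4
x=11: ŷ = -5 + 5.5·11 = 55.5; e = 56.5 − 55.5 = 1
x=13: ŷ = -5 + 5.5·13 = 66.5; e = 66.5 − 66.5 = 0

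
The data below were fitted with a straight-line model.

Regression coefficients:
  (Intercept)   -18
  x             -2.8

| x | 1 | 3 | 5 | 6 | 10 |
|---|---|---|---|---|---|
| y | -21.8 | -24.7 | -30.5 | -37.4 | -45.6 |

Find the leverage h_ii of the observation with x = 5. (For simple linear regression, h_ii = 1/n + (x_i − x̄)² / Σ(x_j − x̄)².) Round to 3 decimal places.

x̄ = (1 + 3 + 5 + 6 + 10)/5 = 5
Σ(x − x̄)² = 16 + 4 + 0 + 1 + 25 = 46
h = 1/5 + (0)²/46 = 0.2 + 0 = 0.200

h = 0.200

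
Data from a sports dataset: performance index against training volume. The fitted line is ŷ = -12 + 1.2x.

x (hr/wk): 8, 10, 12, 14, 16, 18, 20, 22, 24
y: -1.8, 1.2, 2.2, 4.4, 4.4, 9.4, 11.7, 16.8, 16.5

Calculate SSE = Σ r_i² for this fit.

SSE = 15.82

x=8: ŷ = -12 + 1.2·8 = -2.4; r = -1.8 − (-2.4) = 0.6
x=10: ŷ = -12 + 1.2·10 = 0; r = 1.2 − 0 = 1.2
x=12: ŷ = -12 + 1.2·12 = 2.4; r = 2.2 − 2.4 = -0.2
x=14: ŷ = -12 + 1.2·14 = 4.8; r = 4.4 − 4.8 = -0.4
x=16: ŷ = -12 + 1.2·16 = 7.2; r = 4.4 − 7.2 = -2.8
x=18: ŷ = -12 + 1.2·18 = 9.6; r = 9.4 − 9.6 = -0.2
x=20: ŷ = -12 + 1.2·20 = 12; r = 11.7 − 12 = -0.3
x=22: ŷ = -12 + 1.2·22 = 14.4; r = 16.8 − 14.4 = 2.4
x=24: ŷ = -12 + 1.2·24 = 16.8; r = 16.5 − 16.8 = -0.3
SSE = 0.36 + 1.44 + 0.04 + 0.16 + 7.84 + 0.04 + 0.09 + 5.76 + 0.09 = 15.82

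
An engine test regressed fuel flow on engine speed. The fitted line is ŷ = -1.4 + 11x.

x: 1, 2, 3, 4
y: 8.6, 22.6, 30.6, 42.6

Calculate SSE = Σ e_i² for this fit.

SSE = 6

x=1: ŷ = -1.4 + 11·1 = 9.6; e = 8.6 − 9.6 = -1
x=2: ŷ = -1.4 + 11·2 = 20.6; e = 22.6 − 20.6 = 2
x=3: ŷ = -1.4 + 11·3 = 31.6; e = 30.6 − 31.6 = -1
x=4: ŷ = -1.4 + 11·4 = 42.6; e = 42.6 − 42.6 = 0
SSE = 1 + 4 + 1 + 0 = 6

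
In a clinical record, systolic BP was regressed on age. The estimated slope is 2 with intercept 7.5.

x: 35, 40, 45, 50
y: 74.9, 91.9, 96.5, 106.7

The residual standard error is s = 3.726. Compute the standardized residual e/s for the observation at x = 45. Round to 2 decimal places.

ŷ = 7.5 + 2·45 = 97.5
e = 96.5 − 97.5 = -1
e/s = -1 / 3.726 = -0.27

-0.27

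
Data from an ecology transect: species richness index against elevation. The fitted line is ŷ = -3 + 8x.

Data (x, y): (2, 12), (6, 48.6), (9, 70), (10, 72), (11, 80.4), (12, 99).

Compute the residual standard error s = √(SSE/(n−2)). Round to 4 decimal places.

s = 4.9275

x=2: ŷ = -3 + 8·2 = 13; r = 12 − 13 = -1
x=6: ŷ = -3 + 8·6 = 45; r = 48.6 − 45 = 3.6
x=9: ŷ = -3 + 8·9 = 69; r = 70 − 69 = 1
x=10: ŷ = -3 + 8·10 = 77; r = 72 − 77 = -5
x=11: ŷ = -3 + 8·11 = 85; r = 80.4 − 85 = -4.6
x=12: ŷ = -3 + 8·12 = 93; r = 99 − 93 = 6
SSE = 1 + 12.96 + 1 + 25 + 21.16 + 36 = 97.12
s = √(97.12/4) = √24.28 ≈ 4.9275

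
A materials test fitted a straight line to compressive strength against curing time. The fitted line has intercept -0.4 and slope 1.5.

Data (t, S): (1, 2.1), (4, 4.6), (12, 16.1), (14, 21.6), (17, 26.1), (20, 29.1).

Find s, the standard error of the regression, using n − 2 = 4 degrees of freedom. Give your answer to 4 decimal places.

s = 1.2748

t=1: Ŝ = -0.4 + 1.5·1 = 1.1; e = 2.1 − 1.1 = 1
t=4: Ŝ = -0.4 + 1.5·4 = 5.6; e = 4.6 − 5.6 = -1
t=12: Ŝ = -0.4 + 1.5·12 = 17.6; e = 16.1 − 17.6 = -1.5
t=14: Ŝ = -0.4 + 1.5·14 = 20.6; e = 21.6 − 20.6 = 1
t=17: Ŝ = -0.4 + 1.5·17 = 25.1; e = 26.1 − 25.1 = 1
t=20: Ŝ = -0.4 + 1.5·20 = 29.6; e = 29.1 − 29.6 = -0.5
SSE = 1 + 1 + 2.25 + 1 + 1 + 0.25 = 6.5
s = √(6.5/4) = √1.625 ≈ 1.2748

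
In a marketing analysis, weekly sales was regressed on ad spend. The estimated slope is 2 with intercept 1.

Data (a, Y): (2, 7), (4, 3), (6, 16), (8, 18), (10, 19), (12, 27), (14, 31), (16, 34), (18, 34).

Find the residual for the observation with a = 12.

ŷ = 1 + 2·12 = 25
e = 27 − 25 = 2

e = 2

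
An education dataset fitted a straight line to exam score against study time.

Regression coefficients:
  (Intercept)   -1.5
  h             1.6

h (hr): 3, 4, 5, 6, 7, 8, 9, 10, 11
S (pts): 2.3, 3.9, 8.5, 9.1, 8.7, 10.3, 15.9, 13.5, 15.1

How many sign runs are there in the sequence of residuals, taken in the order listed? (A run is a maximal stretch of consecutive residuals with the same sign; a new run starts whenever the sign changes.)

5 runs

h=3: Ŝ = -1.5 + 1.6·3 = 3.3; e = 2.3 − 3.3 = -1
h=4: Ŝ = -1.5 + 1.6·4 = 4.9; e = 3.9 − 4.9 = -1
h=5: Ŝ = -1.5 + 1.6·5 = 6.5; e = 8.5 − 6.5 = 2
h=6: Ŝ = -1.5 + 1.6·6 = 8.1; e = 9.1 − 8.1 = 1
h=7: Ŝ = -1.5 + 1.6·7 = 9.7; e = 8.7 − 9.7 = -1
h=8: Ŝ = -1.5 + 1.6·8 = 11.3; e = 10.3 − 11.3 = -1
h=9: Ŝ = -1.5 + 1.6·9 = 12.9; e = 15.9 − 12.9 = 3
h=10: Ŝ = -1.5 + 1.6·10 = 14.5; e = 13.5 − 14.5 = -1
h=11: Ŝ = -1.5 + 1.6·11 = 16.1; e = 15.1 − 16.1 = -1
Signs: − − + + − − + − −
Runs: −×2, +×2, −×2, +×1, −×2 → 5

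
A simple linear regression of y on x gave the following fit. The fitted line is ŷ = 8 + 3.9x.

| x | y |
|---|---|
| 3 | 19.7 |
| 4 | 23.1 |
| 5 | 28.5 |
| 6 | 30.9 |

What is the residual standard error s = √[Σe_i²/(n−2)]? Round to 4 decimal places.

s = 0.8660

x=3: ŷ = 8 + 3.9·3 = 19.7; e = 19.7 − 19.7 = 0
x=4: ŷ = 8 + 3.9·4 = 23.6; e = 23.1 − 23.6 = -0.5
x=5: ŷ = 8 + 3.9·5 = 27.5; e = 28.5 − 27.5 = 1
x=6: ŷ = 8 + 3.9·6 = 31.4; e = 30.9 − 31.4 = -0.5
SSE = 0 + 0.25 + 1 + 0.25 = 1.5
s = √(1.5/2) = √0.75 ≈ 0.8660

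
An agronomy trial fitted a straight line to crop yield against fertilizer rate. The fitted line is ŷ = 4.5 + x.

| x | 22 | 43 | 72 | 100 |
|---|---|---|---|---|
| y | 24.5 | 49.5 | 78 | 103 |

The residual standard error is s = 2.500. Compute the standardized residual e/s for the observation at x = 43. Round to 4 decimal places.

0.8000

ŷ = 4.5 + 43 = 47.5
e = 49.5 − 47.5 = 2
e/s = 2 / 2.500 = 0.8000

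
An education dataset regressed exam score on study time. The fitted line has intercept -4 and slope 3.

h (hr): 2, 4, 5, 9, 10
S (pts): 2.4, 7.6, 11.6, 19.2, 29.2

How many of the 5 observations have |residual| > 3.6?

1

h=2: ŷ = -4 + 3·2 = 2; e = 2.4 − 2 = 0.4
h=4: ŷ = -4 + 3·4 = 8; e = 7.6 − 8 = -0.4
h=5: ŷ = -4 + 3·5 = 11; e = 11.6 − 11 = 0.6
h=9: ŷ = -4 + 3·9 = 23; e = 19.2 − 23 = -3.8
h=10: ŷ = -4 + 3·10 = 26; e = 29.2 − 26 = 3.2
|e| > 3.6: h=9 (|e|=3.8) → 1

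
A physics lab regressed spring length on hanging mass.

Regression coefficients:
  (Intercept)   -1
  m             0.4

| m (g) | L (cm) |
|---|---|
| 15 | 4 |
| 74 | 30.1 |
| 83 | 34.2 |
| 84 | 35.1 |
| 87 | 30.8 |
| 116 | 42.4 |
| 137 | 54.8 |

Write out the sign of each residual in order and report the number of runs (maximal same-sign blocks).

m=15: L̂ = -1 + 0.4·15 = 5; e = 4 − 5 = -1
m=74: L̂ = -1 + 0.4·74 = 28.6; e = 30.1 − 28.6 = 1.5
m=83: L̂ = -1 + 0.4·83 = 32.2; e = 34.2 − 32.2 = 2
m=84: L̂ = -1 + 0.4·84 = 32.6; e = 35.1 − 32.6 = 2.5
m=87: L̂ = -1 + 0.4·87 = 33.8; e = 30.8 − 33.8 = -3
m=116: L̂ = -1 + 0.4·116 = 45.4; e = 42.4 − 45.4 = -3
m=137: L̂ = -1 + 0.4·137 = 53.8; e = 54.8 − 53.8 = 1
Signs: − + + + − − +
Runs: −×1, +×3, −×2, +×1 → 4

4 runs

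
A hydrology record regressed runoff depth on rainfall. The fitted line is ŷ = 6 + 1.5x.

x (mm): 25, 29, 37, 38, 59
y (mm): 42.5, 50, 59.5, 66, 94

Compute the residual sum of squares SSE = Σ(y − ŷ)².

SSE = 14.5

x=25: ŷ = 6 + 1.5·25 = 43.5; e = 42.5 − 43.5 = -1
x=29: ŷ = 6 + 1.5·29 = 49.5; e = 50 − 49.5 = 0.5
x=37: ŷ = 6 + 1.5·37 = 61.5; e = 59.5 − 61.5 = -2
x=38: ŷ = 6 + 1.5·38 = 63; e = 66 − 63 = 3
x=59: ŷ = 6 + 1.5·59 = 94.5; e = 94 − 94.5 = -0.5
SSE = 1 + 0.25 + 4 + 9 + 0.25 = 14.5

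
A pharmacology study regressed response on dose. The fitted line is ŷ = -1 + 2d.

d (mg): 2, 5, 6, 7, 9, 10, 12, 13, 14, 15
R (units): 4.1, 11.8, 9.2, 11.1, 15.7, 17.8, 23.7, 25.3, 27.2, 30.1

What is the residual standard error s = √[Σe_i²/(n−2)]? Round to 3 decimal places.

d=2: ŷ = -1 + 2·2 = 3; e = 4.1 − 3 = 1.1
d=5: ŷ = -1 + 2·5 = 9; e = 11.8 − 9 = 2.8
d=6: ŷ = -1 + 2·6 = 11; e = 9.2 − 11 = -1.8
d=7: ŷ = -1 + 2·7 = 13; e = 11.1 − 13 = -1.9
d=9: ŷ = -1 + 2·9 = 17; e = 15.7 − 17 = -1.3
d=10: ŷ = -1 + 2·10 = 19; e = 17.8 − 19 = -1.2
d=12: ŷ = -1 + 2·12 = 23; e = 23.7 − 23 = 0.7
d=13: ŷ = -1 + 2·13 = 25; e = 25.3 − 25 = 0.3
d=14: ŷ = -1 + 2·14 = 27; e = 27.2 − 27 = 0.2
d=15: ŷ = -1 + 2·15 = 29; e = 30.1 − 29 = 1.1
SSE = 1.21 + 7.84 + 3.24 + 3.61 + 1.69 + 1.44 + 0.49 + 0.09 + 0.04 + 1.21 = 20.86
s = √(20.86/8) = √2.6075 ≈ 1.615

s = 1.615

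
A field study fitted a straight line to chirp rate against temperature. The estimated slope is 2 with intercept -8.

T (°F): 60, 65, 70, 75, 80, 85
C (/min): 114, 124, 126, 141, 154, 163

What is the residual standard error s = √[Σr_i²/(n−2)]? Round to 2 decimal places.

T=60: Ĉ = -8 + 2·60 = 112; r = 114 − 112 = 2
T=65: Ĉ = -8 + 2·65 = 122; r = 124 − 122 = 2
T=70: Ĉ = -8 + 2·70 = 132; r = 126 − 132 = -6
T=75: Ĉ = -8 + 2·75 = 142; r = 141 − 142 = -1
T=80: Ĉ = -8 + 2·80 = 152; r = 154 − 152 = 2
T=85: Ĉ = -8 + 2·85 = 162; r = 163 − 162 = 1
SSE = 4 + 4 + 36 + 1 + 4 + 1 = 50
s = √(50/4) = √12.5 ≈ 3.54

s = 3.54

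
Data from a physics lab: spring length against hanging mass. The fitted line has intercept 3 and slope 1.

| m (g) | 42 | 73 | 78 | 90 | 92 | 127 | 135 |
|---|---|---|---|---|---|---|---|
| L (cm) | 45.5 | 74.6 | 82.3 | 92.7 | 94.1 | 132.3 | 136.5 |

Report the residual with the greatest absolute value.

m=42: ŷ = 3 + 42 = 45; e = 45.5 − 45 = 0.5
m=73: ŷ = 3 + 73 = 76; e = 74.6 − 76 = -1.4
m=78: ŷ = 3 + 78 = 81; e = 82.3 − 81 = 1.3
m=90: ŷ = 3 + 90 = 93; e = 92.7 − 93 = -0.3
m=92: ŷ = 3 + 92 = 95; e = 94.1 − 95 = -0.9
m=127: ŷ = 3 + 127 = 130; e = 132.3 − 130 = 2.3
m=135: ŷ = 3 + 135 = 138; e = 136.5 − 138 = -1.5
Largest |e| is 2.3 at m = 127, residual 2.3.

e = 2.3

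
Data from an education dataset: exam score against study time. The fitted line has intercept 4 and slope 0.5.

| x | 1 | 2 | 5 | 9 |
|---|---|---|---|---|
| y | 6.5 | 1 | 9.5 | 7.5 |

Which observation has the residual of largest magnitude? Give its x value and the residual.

x = 2, r = -4

x=1: ŷ = 4 + 0.5·1 = 4.5; r = 6.5 − 4.5 = 2
x=2: ŷ = 4 + 0.5·2 = 5; r = 1 − 5 = -4
x=5: ŷ = 4 + 0.5·5 = 6.5; r = 9.5 − 6.5 = 3
x=9: ŷ = 4 + 0.5·9 = 8.5; r = 7.5 − 8.5 = -1
Largest |r| is 4 at x = 2, residual -4.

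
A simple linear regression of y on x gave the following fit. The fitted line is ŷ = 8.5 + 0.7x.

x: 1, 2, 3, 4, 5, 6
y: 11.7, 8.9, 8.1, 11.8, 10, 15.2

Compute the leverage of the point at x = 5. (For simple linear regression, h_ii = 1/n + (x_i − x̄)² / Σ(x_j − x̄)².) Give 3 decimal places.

h = 0.295

x̄ = (1 + 2 + 3 + 4 + 5 + 6)/6 = 3.5
Σ(x − x̄)² = 6.25 + 2.25 + 0.25 + 0.25 + 2.25 + 6.25 = 17.5
h = 1/6 + (1.5)²/17.5 = 0.166667 + 0.128571 = 0.295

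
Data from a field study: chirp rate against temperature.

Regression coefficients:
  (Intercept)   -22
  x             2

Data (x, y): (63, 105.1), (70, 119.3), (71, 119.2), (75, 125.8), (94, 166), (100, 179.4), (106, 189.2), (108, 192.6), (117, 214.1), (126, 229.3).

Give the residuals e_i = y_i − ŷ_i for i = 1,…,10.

1.1, 1.3, -0.8, -2.2, 0, 1.4, -0.8, -1.4, 2.1, -0.7

x=63: ŷ = -22 + 2·63 = 104; e = 105.1 − 104 = 1.1
x=70: ŷ = -22 + 2·70 = 118; e = 119.3 − 118 = 1.3
x=71: ŷ = -22 + 2·71 = 120; e = 119.2 − 120 = -0.8
x=75: ŷ = -22 + 2·75 = 128; e = 125.8 − 128 = -2.2
x=94: ŷ = -22 + 2·94 = 166; e = 166 − 166 = 0
x=100: ŷ = -22 + 2·100 = 178; e = 179.4 − 178 = 1.4
x=106: ŷ = -22 + 2·106 = 190; e = 189.2 − 190 = -0.8
x=108: ŷ = -22 + 2·108 = 194; e = 192.6 − 194 = -1.4
x=117: ŷ = -22 + 2·117 = 212; e = 214.1 − 212 = 2.1
x=126: ŷ = -22 + 2·126 = 230; e = 229.3 − 230 = -0.7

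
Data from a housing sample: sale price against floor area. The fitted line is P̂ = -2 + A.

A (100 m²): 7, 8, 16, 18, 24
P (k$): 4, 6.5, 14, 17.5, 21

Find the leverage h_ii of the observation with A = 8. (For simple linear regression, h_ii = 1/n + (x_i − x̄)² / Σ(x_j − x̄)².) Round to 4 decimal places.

h = 0.4144

Ā = (7 + 8 + 16 + 18 + 24)/5 = 14.6
Σ(A − Ā)² = 57.76 + 43.56 + 1.96 + 11.56 + 88.36 = 203.2
h = 1/5 + (-6.6)²/203.2 = 0.2 + 0.21437 = 0.4144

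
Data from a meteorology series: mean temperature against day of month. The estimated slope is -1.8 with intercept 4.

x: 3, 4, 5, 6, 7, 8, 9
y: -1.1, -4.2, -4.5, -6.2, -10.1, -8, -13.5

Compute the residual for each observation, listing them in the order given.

x=3: ŷ = 4 − 1.8·3 = -1.4; r = -1.1 − (-1.4) = 0.3
x=4: ŷ = 4 − 1.8·4 = -3.2; r = -4.2 − (-3.2) = -1
x=5: ŷ = 4 − 1.8·5 = -5; r = -4.5 − (-5) = 0.5
x=6: ŷ = 4 − 1.8·6 = -6.8; r = -6.2 − (-6.8) = 0.6
x=7: ŷ = 4 − 1.8·7 = -8.6; r = -10.1 − (-8.6) = -1.5
x=8: ŷ = 4 − 1.8·8 = -10.4; r = -8 − (-10.4) = 2.4
x=9: ŷ = 4 − 1.8·9 = -12.2; r = -13.5 − (-12.2) = -1.3

0.3, -1, 0.5, 0.6, -1.5, 2.4, -1.3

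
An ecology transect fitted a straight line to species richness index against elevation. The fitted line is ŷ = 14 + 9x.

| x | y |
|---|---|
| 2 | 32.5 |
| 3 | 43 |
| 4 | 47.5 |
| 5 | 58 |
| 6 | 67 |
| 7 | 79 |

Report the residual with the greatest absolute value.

r = -2.5

x=2: ŷ = 14 + 9·2 = 32; r = 32.5 − 32 = 0.5
x=3: ŷ = 14 + 9·3 = 41; r = 43 − 41 = 2
x=4: ŷ = 14 + 9·4 = 50; r = 47.5 − 50 = -2.5
x=5: ŷ = 14 + 9·5 = 59; r = 58 − 59 = -1
x=6: ŷ = 14 + 9·6 = 68; r = 67 − 68 = -1
x=7: ŷ = 14 + 9·7 = 77; r = 79 − 77 = 2
Largest |r| is 2.5 at x = 4, residual -2.5.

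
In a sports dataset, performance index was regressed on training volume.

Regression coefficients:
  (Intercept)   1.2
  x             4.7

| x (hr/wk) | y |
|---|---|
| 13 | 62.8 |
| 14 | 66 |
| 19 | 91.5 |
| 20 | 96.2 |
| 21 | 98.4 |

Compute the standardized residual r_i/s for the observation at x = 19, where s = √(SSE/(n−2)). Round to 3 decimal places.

x=13: ŷ = 1.2 + 4.7·13 = 62.3; r = 62.8 − 62.3 = 0.5
x=14: ŷ = 1.2 + 4.7·14 = 67; r = 66 − 67 = -1
x=19: ŷ = 1.2 + 4.7·19 = 90.5; r = 91.5 − 90.5 = 1
x=20: ŷ = 1.2 + 4.7·20 = 95.2; r = 96.2 − 95.2 = 1
x=21: ŷ = 1.2 + 4.7·21 = 99.9; r = 98.4 − 99.9 = -1.5
SSE = 0.25 + 1 + 1 + 1 + 2.25 = 5.5
s = √(5.5/3) = 1.35401
r/s = 1 / 1.35401 = 0.739

0.739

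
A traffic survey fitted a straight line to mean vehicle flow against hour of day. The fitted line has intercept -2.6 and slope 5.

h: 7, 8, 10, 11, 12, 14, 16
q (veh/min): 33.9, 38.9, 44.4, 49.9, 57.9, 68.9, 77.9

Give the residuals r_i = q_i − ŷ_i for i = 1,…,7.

1.5, 1.5, -3, -2.5, 0.5, 1.5, 0.5

h=7: ŷ = -2.6 + 5·7 = 32.4; r = 33.9 − 32.4 = 1.5
h=8: ŷ = -2.6 + 5·8 = 37.4; r = 38.9 − 37.4 = 1.5
h=10: ŷ = -2.6 + 5·10 = 47.4; r = 44.4 − 47.4 = -3
h=11: ŷ = -2.6 + 5·11 = 52.4; r = 49.9 − 52.4 = -2.5
h=12: ŷ = -2.6 + 5·12 = 57.4; r = 57.9 − 57.4 = 0.5
h=14: ŷ = -2.6 + 5·14 = 67.4; r = 68.9 − 67.4 = 1.5
h=16: ŷ = -2.6 + 5·16 = 77.4; r = 77.9 − 77.4 = 0.5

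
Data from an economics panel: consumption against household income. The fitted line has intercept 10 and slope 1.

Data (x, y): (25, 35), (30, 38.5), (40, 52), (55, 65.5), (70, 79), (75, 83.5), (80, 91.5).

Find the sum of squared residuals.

SSE = 12

x=25: ŷ = 10 + 25 = 35; e = 35 − 35 = 0
x=30: ŷ = 10 + 30 = 40; e = 38.5 − 40 = -1.5
x=40: ŷ = 10 + 40 = 50; e = 52 − 50 = 2
x=55: ŷ = 10 + 55 = 65; e = 65.5 − 65 = 0.5
x=70: ŷ = 10 + 70 = 80; e = 79 − 80 = -1
x=75: ŷ = 10 + 75 = 85; e = 83.5 − 85 = -1.5
x=80: ŷ = 10 + 80 = 90; e = 91.5 − 90 = 1.5
SSE = 0 + 2.25 + 4 + 0.25 + 1 + 2.25 + 2.25 = 12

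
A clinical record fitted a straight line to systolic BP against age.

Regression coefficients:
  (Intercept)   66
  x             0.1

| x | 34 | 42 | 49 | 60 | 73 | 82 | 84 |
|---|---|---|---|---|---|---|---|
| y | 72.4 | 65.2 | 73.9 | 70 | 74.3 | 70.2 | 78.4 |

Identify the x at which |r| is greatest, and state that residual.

x=34: ŷ = 66 + 0.1·34 = 69.4; r = 72.4 − 69.4 = 3
x=42: ŷ = 66 + 0.1·42 = 70.2; r = 65.2 − 70.2 = -5
x=49: ŷ = 66 + 0.1·49 = 70.9; r = 73.9 − 70.9 = 3
x=60: ŷ = 66 + 0.1·60 = 72; r = 70 − 72 = -2
x=73: ŷ = 66 + 0.1·73 = 73.3; r = 74.3 − 73.3 = 1
x=82: ŷ = 66 + 0.1·82 = 74.2; r = 70.2 − 74.2 = -4
x=84: ŷ = 66 + 0.1·84 = 74.4; r = 78.4 − 74.4 = 4
Largest |r| is 5 at x = 42, residual -5.

x = 42, r = -5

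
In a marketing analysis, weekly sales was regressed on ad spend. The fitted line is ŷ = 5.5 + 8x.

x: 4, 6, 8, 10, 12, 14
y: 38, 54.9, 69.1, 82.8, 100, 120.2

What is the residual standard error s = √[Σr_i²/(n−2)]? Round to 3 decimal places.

x=4: ŷ = 5.5 + 8·4 = 37.5; r = 38 − 37.5 = 0.5
x=6: ŷ = 5.5 + 8·6 = 53.5; r = 54.9 − 53.5 = 1.4
x=8: ŷ = 5.5 + 8·8 = 69.5; r = 69.1 − 69.5 = -0.4
x=10: ŷ = 5.5 + 8·10 = 85.5; r = 82.8 − 85.5 = -2.7
x=12: ŷ = 5.5 + 8·12 = 101.5; r = 100 − 101.5 = -1.5
x=14: ŷ = 5.5 + 8·14 = 117.5; r = 120.2 − 117.5 = 2.7
SSE = 0.25 + 1.96 + 0.16 + 7.29 + 2.25 + 7.29 = 19.2
s = √(19.2/4) = √4.8 ≈ 2.191

s = 2.191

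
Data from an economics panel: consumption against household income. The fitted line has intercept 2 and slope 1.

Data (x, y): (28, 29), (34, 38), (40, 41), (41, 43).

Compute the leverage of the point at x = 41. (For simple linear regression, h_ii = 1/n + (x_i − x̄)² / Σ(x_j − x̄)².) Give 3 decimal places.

x̄ = (28 + 34 + 40 + 41)/4 = 35.75
Σ(x − x̄)² = 60.0625 + 3.0625 + 18.0625 + 27.5625 = 108.75
h = 1/4 + (5.25)²/108.75 = 0.25 + 0.253448 = 0.503

h = 0.503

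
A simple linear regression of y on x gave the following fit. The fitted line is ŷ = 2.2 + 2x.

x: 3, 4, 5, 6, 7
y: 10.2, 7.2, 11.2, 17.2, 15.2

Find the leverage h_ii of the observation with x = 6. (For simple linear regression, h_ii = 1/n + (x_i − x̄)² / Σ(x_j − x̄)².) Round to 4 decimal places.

h = 0.3000

x̄ = (3 + 4 + 5 + 6 + 7)/5 = 5
Σ(x − x̄)² = 4 + 1 + 0 + 1 + 4 = 10
h = 1/5 + (1)²/10 = 0.2 + 0.1 = 0.3000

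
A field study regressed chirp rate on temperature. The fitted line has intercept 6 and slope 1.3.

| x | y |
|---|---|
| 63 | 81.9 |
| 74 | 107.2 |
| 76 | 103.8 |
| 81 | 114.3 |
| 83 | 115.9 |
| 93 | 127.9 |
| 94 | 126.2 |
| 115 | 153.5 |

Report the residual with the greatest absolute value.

r = -6

x=63: ŷ = 6 + 1.3·63 = 87.9; r = 81.9 − 87.9 = -6
x=74: ŷ = 6 + 1.3·74 = 102.2; r = 107.2 − 102.2 = 5
x=76: ŷ = 6 + 1.3·76 = 104.8; r = 103.8 − 104.8 = -1
x=81: ŷ = 6 + 1.3·81 = 111.3; r = 114.3 − 111.3 = 3
x=83: ŷ = 6 + 1.3·83 = 113.9; r = 115.9 − 113.9 = 2
x=93: ŷ = 6 + 1.3·93 = 126.9; r = 127.9 − 126.9 = 1
x=94: ŷ = 6 + 1.3·94 = 128.2; r = 126.2 − 128.2 = -2
x=115: ŷ = 6 + 1.3·115 = 155.5; r = 153.5 − 155.5 = -2
Largest |r| is 6 at x = 63, residual -6.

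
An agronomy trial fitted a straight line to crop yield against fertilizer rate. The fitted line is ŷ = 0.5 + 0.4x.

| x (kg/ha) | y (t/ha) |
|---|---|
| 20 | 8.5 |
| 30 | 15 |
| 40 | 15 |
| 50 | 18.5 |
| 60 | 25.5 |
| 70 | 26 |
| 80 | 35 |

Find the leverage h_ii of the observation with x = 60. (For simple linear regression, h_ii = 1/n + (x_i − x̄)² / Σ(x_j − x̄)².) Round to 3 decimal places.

x̄ = (20 + 30 + 40 + 50 + 60 + 70 + 80)/7 = 50
Σ(x − x̄)² = 900 + 400 + 100 + 0 + 100 + 400 + 900 = 2800
h = 1/7 + (10)²/2800 = 0.142857 + 0.0357143 = 0.179

h = 0.179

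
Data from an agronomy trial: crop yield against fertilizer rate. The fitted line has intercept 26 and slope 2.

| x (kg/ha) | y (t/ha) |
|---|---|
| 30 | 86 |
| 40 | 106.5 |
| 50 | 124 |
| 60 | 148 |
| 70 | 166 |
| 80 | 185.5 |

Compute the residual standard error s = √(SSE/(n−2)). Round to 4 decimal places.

x=30: ŷ = 26 + 2·30 = 86; e = 86 − 86 = 0
x=40: ŷ = 26 + 2·40 = 106; e = 106.5 − 106 = 0.5
x=50: ŷ = 26 + 2·50 = 126; e = 124 − 126 = -2
x=60: ŷ = 26 + 2·60 = 146; e = 148 − 146 = 2
x=70: ŷ = 26 + 2·70 = 166; e = 166 − 166 = 0
x=80: ŷ = 26 + 2·80 = 186; e = 185.5 − 186 = -0.5
SSE = 0 + 0.25 + 4 + 4 + 0 + 0.25 = 8.5
s = √(8.5/4) = √2.125 ≈ 1.4577

s = 1.4577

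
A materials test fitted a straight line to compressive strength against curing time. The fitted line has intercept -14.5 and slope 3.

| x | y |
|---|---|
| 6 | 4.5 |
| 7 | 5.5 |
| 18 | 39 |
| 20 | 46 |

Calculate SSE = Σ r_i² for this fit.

SSE = 2.5

x=6: ŷ = -14.5 + 3·6 = 3.5; r = 4.5 − 3.5 = 1
x=7: ŷ = -14.5 + 3·7 = 6.5; r = 5.5 − 6.5 = -1
x=18: ŷ = -14.5 + 3·18 = 39.5; r = 39 − 39.5 = -0.5
x=20: ŷ = -14.5 + 3·20 = 45.5; r = 46 − 45.5 = 0.5
SSE = 1 + 1 + 0.25 + 0.25 = 2.5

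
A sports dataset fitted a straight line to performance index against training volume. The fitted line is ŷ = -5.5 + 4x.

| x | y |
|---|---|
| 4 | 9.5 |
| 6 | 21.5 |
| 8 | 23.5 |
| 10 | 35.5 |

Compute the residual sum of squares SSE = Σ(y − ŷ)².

x=4: ŷ = -5.5 + 4·4 = 10.5; e = 9.5 − 10.5 = -1
x=6: ŷ = -5.5 + 4·6 = 18.5; e = 21.5 − 18.5 = 3
x=8: ŷ = -5.5 + 4·8 = 26.5; e = 23.5 − 26.5 = -3
x=10: ŷ = -5.5 + 4·10 = 34.5; e = 35.5 − 34.5 = 1
SSE = 1 + 9 + 9 + 1 = 20

SSE = 20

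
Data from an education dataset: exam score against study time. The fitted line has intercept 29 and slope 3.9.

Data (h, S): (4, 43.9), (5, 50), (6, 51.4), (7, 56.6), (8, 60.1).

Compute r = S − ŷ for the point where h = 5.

ŷ = 29 + 3.9·5 = 48.5
r = 50 − 48.5 = 1.5

r = 1.5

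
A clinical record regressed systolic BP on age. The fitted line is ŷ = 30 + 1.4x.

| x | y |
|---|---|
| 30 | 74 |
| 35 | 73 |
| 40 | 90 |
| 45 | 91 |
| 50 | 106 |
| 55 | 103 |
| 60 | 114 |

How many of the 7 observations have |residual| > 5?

2

x=30: ŷ = 30 + 1.4·30 = 72; r = 74 − 72 = 2
x=35: ŷ = 30 + 1.4·35 = 79; r = 73 − 79 = -6
x=40: ŷ = 30 + 1.4·40 = 86; r = 90 − 86 = 4
x=45: ŷ = 30 + 1.4·45 = 93; r = 91 − 93 = -2
x=50: ŷ = 30 + 1.4·50 = 100; r = 106 − 100 = 6
x=55: ŷ = 30 + 1.4·55 = 107; r = 103 − 107 = -4
x=60: ŷ = 30 + 1.4·60 = 114; r = 114 − 114 = 0
|r| > 5: x=35 (|r|=6), x=50 (|r|=6) → 2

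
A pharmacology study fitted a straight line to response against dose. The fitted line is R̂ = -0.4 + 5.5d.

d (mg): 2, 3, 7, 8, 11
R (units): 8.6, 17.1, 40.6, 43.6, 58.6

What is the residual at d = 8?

e = 0

R̂ = -0.4 + 5.5·8 = 43.6
e = 43.6 − 43.6 = 0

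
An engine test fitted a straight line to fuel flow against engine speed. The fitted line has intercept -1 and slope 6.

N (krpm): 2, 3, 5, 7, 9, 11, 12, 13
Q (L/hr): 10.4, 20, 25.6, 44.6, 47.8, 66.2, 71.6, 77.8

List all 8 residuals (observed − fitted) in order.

N=2: Q̂ = -1 + 6·2 = 11; r = 10.4 − 11 = -0.6
N=3: Q̂ = -1 + 6·3 = 17; r = 20 − 17 = 3
N=5: Q̂ = -1 + 6·5 = 29; r = 25.6 − 29 = -3.4
N=7: Q̂ = -1 + 6·7 = 41; r = 44.6 − 41 = 3.6
N=9: Q̂ = -1 + 6·9 = 53; r = 47.8 − 53 = -5.2
N=11: Q̂ = -1 + 6·11 = 65; r = 66.2 − 65 = 1.2
N=12: Q̂ = -1 + 6·12 = 71; r = 71.6 − 71 = 0.6
N=13: Q̂ = -1 + 6·13 = 77; r = 77.8 − 77 = 0.8

-0.6, 3, -3.4, 3.6, -5.2, 1.2, 0.6, 0.8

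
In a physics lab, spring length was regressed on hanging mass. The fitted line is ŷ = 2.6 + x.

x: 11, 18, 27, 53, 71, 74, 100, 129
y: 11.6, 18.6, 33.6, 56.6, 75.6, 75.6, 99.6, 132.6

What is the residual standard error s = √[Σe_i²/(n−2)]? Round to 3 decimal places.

s = 2.582

x=11: ŷ = 2.6 + 11 = 13.6; e = 11.6 − 13.6 = -2
x=18: ŷ = 2.6 + 18 = 20.6; e = 18.6 − 20.6 = -2
x=27: ŷ = 2.6 + 27 = 29.6; e = 33.6 − 29.6 = 4
x=53: ŷ = 2.6 + 53 = 55.6; e = 56.6 − 55.6 = 1
x=71: ŷ = 2.6 + 71 = 73.6; e = 75.6 − 73.6 = 2
x=74: ŷ = 2.6 + 74 = 76.6; e = 75.6 − 76.6 = -1
x=100: ŷ = 2.6 + 100 = 102.6; e = 99.6 − 102.6 = -3
x=129: ŷ = 2.6 + 129 = 131.6; e = 132.6 − 131.6 = 1
SSE = 4 + 4 + 16 + 1 + 4 + 1 + 9 + 1 = 40
s = √(40/6) = √6.66667 ≈ 2.582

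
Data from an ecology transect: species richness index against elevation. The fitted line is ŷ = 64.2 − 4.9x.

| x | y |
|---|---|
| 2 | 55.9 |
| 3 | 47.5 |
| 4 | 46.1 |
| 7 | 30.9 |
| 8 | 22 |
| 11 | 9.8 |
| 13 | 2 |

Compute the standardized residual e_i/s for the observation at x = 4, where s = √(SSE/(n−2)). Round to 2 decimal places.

x=2: ŷ = 64.2 − 4.9·2 = 54.4; e = 55.9 − 54.4 = 1.5
x=3: ŷ = 64.2 − 4.9·3 = 49.5; e = 47.5 − 49.5 = -2
x=4: ŷ = 64.2 − 4.9·4 = 44.6; e = 46.1 − 44.6 = 1.5
x=7: ŷ = 64.2 − 4.9·7 = 29.9; e = 30.9 − 29.9 = 1
x=8: ŷ = 64.2 − 4.9·8 = 25; e = 22 − 25 = -3
x=11: ŷ = 64.2 − 4.9·11 = 10.3; e = 9.8 − 10.3 = -0.5
x=13: ŷ = 64.2 − 4.9·13 = 0.5; e = 2 − 0.5 = 1.5
SSE = 2.25 + 4 + 2.25 + 1 + 9 + 0.25 + 2.25 = 21
s = √(21/5) = 2.04939
e/s = 1.5 / 2.04939 = 0.73

0.73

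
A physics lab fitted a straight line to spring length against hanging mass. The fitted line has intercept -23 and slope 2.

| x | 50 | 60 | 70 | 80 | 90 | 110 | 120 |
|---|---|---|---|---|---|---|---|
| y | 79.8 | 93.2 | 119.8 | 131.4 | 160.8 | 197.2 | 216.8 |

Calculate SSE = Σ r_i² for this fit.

SSE = 76

x=50: ŷ = -23 + 2·50 = 77; r = 79.8 − 77 = 2.8
x=60: ŷ = -23 + 2·60 = 97; r = 93.2 − 97 = -3.8
x=70: ŷ = -23 + 2·70 = 117; r = 119.8 − 117 = 2.8
x=80: ŷ = -23 + 2·80 = 137; r = 131.4 − 137 = -5.6
x=90: ŷ = -23 + 2·90 = 157; r = 160.8 − 157 = 3.8
x=110: ŷ = -23 + 2·110 = 197; r = 197.2 − 197 = 0.2
x=120: ŷ = -23 + 2·120 = 217; r = 216.8 − 217 = -0.2
SSE = 7.84 + 14.44 + 7.84 + 31.36 + 14.44 + 0.04 + 0.04 = 76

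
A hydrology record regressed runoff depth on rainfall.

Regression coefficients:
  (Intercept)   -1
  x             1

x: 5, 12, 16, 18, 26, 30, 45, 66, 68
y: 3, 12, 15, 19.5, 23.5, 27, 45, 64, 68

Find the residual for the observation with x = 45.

r = 1

ŷ = -1 + 45 = 44
r = 45 − 44 = 1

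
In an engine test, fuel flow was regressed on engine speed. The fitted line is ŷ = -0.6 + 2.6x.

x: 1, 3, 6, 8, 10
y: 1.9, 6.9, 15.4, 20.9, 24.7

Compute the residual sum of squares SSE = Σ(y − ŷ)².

x=1: ŷ = -0.6 + 2.6·1 = 2; r = 1.9 − 2 = -0.1
x=3: ŷ = -0.6 + 2.6·3 = 7.2; r = 6.9 − 7.2 = -0.3
x=6: ŷ = -0.6 + 2.6·6 = 15; r = 15.4 − 15 = 0.4
x=8: ŷ = -0.6 + 2.6·8 = 20.2; r = 20.9 − 20.2 = 0.7
x=10: ŷ = -0.6 + 2.6·10 = 25.4; r = 24.7 − 25.4 = -0.7
SSE = 0.01 + 0.09 + 0.16 + 0.49 + 0.49 = 1.24

SSE = 1.24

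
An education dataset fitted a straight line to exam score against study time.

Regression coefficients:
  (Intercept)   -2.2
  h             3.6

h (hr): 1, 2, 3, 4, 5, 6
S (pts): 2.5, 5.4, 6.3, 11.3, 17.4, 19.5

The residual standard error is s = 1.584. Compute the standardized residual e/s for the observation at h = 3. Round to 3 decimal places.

Ŝ = -2.2 + 3.6·3 = 8.6
e = 6.3 − 8.6 = -2.3
e/s = -2.3 / 1.584 = -1.452

-1.452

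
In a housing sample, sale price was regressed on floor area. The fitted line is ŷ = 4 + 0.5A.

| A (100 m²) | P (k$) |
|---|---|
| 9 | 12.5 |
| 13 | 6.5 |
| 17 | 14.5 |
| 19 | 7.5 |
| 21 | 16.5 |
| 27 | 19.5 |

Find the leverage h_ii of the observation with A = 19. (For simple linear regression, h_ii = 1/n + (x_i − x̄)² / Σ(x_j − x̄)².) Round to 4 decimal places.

h = 0.1757

Ā = (9 + 13 + 17 + 19 + 21 + 27)/6 = 17.6667
Σ(A − Ā)² = 75.1111 + 21.7778 + 0.444444 + 1.77778 + 11.1111 + 87.1111 = 197.333
h = 1/6 + (1.33333)²/197.333 = 0.166667 + 0.00900901 = 0.1757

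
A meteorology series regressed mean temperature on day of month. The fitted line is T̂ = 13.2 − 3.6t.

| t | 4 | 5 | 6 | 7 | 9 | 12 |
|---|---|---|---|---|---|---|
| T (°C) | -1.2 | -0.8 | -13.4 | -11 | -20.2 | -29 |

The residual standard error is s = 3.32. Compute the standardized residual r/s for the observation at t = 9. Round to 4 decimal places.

-0.3012

T̂ = 13.2 − 3.6·9 = -19.2
r = -20.2 − (-19.2) = -1
r/s = -1 / 3.32 = -0.3012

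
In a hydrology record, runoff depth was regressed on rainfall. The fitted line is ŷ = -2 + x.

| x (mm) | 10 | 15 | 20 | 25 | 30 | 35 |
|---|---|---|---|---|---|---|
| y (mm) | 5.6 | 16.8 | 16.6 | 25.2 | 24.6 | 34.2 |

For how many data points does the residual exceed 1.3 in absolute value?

5

x=10: ŷ = -2 + 10 = 8; r = 5.6 − 8 = -2.4
x=15: ŷ = -2 + 15 = 13; r = 16.8 − 13 = 3.8
x=20: ŷ = -2 + 20 = 18; r = 16.6 − 18 = -1.4
x=25: ŷ = -2 + 25 = 23; r = 25.2 − 23 = 2.2
x=30: ŷ = -2 + 30 = 28; r = 24.6 − 28 = -3.4
x=35: ŷ = -2 + 35 = 33; r = 34.2 − 33 = 1.2
|r| > 1.3: x=10 (|r|=2.4), x=15 (|r|=3.8), x=20 (|r|=1.4), x=25 (|r|=2.2), x=30 (|r|=3.4) → 5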